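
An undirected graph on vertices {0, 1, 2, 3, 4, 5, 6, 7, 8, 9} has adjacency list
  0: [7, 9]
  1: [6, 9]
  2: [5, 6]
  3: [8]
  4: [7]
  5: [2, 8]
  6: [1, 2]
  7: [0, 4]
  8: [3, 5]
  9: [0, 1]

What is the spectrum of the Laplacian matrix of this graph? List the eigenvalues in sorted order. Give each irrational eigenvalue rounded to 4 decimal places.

[0, 0.0979, 0.3820, 0.8244, 1.3820, 2, 2.6180, 3.1756, 3.6180, 3.9021]

Reading degrees in the order [0, 1, 2, 3, 4, 5, 6, 7, 8, 9] gives [2, 2, 2, 1, 1, 2, 2, 2, 2, 2]; set D = diag(2, 2, 2, 1, 1, 2, 2, 2, 2, 2) and form L = D - A. Since every row of L sums to 0, the all-ones vector is in the kernel and 0 is an eigenvalue. The largest eigenvalue, 3.9021, is at most the vertex count 10. There is one zero in the spectrum, matching the 1 component.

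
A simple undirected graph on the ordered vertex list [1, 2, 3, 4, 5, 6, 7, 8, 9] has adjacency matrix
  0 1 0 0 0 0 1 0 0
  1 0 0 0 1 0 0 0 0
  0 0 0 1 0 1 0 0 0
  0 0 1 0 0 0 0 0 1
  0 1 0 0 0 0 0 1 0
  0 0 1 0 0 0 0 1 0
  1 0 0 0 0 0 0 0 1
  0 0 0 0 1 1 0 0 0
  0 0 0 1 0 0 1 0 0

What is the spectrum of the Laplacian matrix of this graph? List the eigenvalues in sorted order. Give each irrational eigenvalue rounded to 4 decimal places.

[0, 0.4679, 0.4679, 1.6527, 1.6527, 3, 3, 3.8794, 3.8794]

Reading degrees in the order [1, 2, 3, 4, 5, 6, 7, 8, 9] gives [2, 2, 2, 2, 2, 2, 2, 2, 2]; set D = diag(2, 2, 2, 2, 2, 2, 2, 2, 2) and form L = D - A. L is symmetric positive semidefinite, so every eigenvalue is real and nonnegative. The single zero eigenvalue shows the graph is connected. The largest eigenvalue, 3.8794, is at most the vertex count 9. There is one zero in the spectrum, matching the 1 component.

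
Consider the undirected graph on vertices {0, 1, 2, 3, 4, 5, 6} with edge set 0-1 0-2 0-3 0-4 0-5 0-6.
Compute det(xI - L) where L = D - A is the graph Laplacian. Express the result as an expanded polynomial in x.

Each diagonal entry of L is the vertex degree and each off-diagonal entry is -1 where an edge is present, 0 otherwise; in the order [0, 1, 2, 3, 4, 5, 6] the diagonal is [6, 1, 1, 1, 1, 1, 1]. L has integer entries, so p(x) = det(xI - L) has integer coefficients. Expanding the determinant yields x^7 - 12x^6 + 45x^5 - 80x^4 + 75x^3 - 36x^2 + 7x. The coefficient of x^6 equals -trace(L) = -12, matching the sum of degrees. There is one zero in the spectrum, matching the 1 component.

x^7 - 12x^6 + 45x^5 - 80x^4 + 75x^3 - 36x^2 + 7x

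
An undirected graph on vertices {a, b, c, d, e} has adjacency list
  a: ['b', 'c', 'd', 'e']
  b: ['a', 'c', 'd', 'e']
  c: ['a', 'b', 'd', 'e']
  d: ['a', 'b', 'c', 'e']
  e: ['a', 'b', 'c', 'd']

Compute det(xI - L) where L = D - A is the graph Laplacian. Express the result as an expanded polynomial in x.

With the vertex order [a, b, c, d, e], the degrees are [4, 4, 4, 4, 4], giving D = diag(4, 4, 4, 4, 4) and L = D - A. The eigenvalues of L are [0, 5, 5, 5, 5]; the characteristic polynomial is the product of (x - lambda_i), which multiplies out to x^5 - 20x^4 + 150x^3 - 500x^2 + 625x. The constant term is 0 because L is singular (the all-ones vector lies in its kernel). There is one zero in the spectrum, matching the 1 component. The eigenvalues sum to 20, which equals trace(L) = 2|E|.

x^5 - 20x^4 + 150x^3 - 500x^2 + 625x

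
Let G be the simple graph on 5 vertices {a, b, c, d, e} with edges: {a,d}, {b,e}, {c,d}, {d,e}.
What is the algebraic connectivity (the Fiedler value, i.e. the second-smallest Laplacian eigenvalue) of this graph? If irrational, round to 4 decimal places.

Each diagonal entry of L is the vertex degree and each off-diagonal entry is -1 where an edge is present, 0 otherwise; in the order [a, b, c, d, e] the diagonal is [1, 1, 1, 3, 2]. The smallest Laplacian eigenvalue is always 0. The next one, lambda_2 = 0.5188, measures how hard the graph is to disconnect: larger values mean better connectivity. The eigenvalues sum to 8, which equals trace(L) = 2|E|. By the matrix-tree theorem the graph has (1/5) * product of the nonzero eigenvalues = 1 spanning tree.

0.5188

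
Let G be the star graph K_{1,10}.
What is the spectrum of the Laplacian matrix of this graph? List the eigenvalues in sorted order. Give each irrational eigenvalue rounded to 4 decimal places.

[0, 1, 1, 1, 1, 1, 1, 1, 1, 1, 11]

The graph has 11 vertices and degree multiset [10, 1, 1, 1, 1, 1, 1, 1, 1, 1, 1]; D is the diagonal matrix of degrees and L = D - A. The multiplicity of 0 as a Laplacian eigenvalue equals the number of connected components. By the matrix-tree theorem the graph has (1/11) * product of the nonzero eigenvalues = 1 spanning tree.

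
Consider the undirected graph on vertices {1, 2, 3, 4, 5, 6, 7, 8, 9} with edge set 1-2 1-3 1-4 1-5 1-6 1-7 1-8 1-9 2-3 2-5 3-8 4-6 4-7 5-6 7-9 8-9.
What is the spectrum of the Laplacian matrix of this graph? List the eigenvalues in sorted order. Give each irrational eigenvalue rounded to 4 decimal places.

[0, 1.5858, 1.5858, 3, 3, 4.4142, 4.4142, 5, 9]

Reading degrees in the order [1, 2, 3, 4, 5, 6, 7, 8, 9] gives [8, 3, 3, 3, 3, 3, 3, 3, 3]; set D = diag(8, 3, 3, 3, 3, 3, 3, 3, 3) and form L = D - A. The multiplicity of 0 as a Laplacian eigenvalue equals the number of connected components. There is one zero in the spectrum, matching the 1 component.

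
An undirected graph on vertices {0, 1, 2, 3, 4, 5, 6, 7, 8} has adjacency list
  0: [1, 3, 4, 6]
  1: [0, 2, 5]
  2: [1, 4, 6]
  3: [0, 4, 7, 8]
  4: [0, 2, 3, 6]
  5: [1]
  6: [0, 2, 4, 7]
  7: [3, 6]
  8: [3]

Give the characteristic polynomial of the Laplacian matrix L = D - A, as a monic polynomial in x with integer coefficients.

Each diagonal entry of L is the vertex degree and each off-diagonal entry is -1 where an edge is present, 0 otherwise; in the order [0, 1, 2, 3, 4, 5, 6, 7, 8] the diagonal is [4, 3, 3, 4, 4, 1, 4, 2, 1]. L has integer entries, so p(x) = det(xI - L) has integer coefficients. Expanding the determinant yields x^9 - 26x^8 + 281x^7 - 1636x^6 + 5556x^5 - 11122x^4 + 12595x^3 - 7228x^2 + 1584x. Since p(0) = det(-L) = 0, x divides p(x). By the matrix-tree theorem the graph has (1/9) * product of the nonzero eigenvalues = 176 spanning trees.

x^9 - 26x^8 + 281x^7 - 1636x^6 + 5556x^5 - 11122x^4 + 12595x^3 - 7228x^2 + 1584x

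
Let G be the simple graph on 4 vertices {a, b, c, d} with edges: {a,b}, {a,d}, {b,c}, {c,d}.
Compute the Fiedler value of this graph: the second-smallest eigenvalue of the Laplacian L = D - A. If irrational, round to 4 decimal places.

With the vertex order [a, b, c, d], the degrees are [2, 2, 2, 2], giving D = diag(2, 2, 2, 2) and L = D - A. Computing the eigenvalues of L and sorting gives [0, 2, 2, 4]. The Fiedler value lambda_2 = 2 is strictly positive, so the graph is connected. By the matrix-tree theorem the graph has (1/4) * product of the nonzero eigenvalues = 4 spanning trees.

2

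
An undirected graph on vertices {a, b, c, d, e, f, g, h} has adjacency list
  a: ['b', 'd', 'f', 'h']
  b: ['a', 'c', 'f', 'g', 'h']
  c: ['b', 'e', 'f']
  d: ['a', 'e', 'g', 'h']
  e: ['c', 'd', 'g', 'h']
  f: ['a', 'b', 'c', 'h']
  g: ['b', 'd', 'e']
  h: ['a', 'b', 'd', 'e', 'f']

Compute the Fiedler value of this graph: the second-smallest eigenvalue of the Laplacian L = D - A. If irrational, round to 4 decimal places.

2.2002

Reading degrees in the order [a, b, c, d, e, f, g, h] gives [4, 5, 3, 4, 4, 4, 3, 5]; set D = diag(4, 5, 3, 4, 4, 4, 3, 5) and form L = D - A. Computing the eigenvalues of L and sorting gives [0, 2.2002, 2.7674, 3.7749, 5, 5.4779, 5.8493, 6.9303]. The Fiedler value lambda_2 = 2.2002 is strictly positive, so the graph is connected.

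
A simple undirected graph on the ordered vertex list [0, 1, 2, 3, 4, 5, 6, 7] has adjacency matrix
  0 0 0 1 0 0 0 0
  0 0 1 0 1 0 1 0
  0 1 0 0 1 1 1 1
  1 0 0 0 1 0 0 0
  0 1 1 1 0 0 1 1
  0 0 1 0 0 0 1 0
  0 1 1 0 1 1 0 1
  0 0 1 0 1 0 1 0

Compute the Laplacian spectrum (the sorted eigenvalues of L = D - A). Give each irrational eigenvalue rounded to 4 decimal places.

[0, 0.4347, 2, 2.5622, 3, 5.6782, 6, 6.3249]

Reading degrees in the order [0, 1, 2, 3, 4, 5, 6, 7] gives [1, 3, 5, 2, 5, 2, 5, 3]; set D = diag(1, 3, 5, 2, 5, 2, 5, 3) and form L = D - A. L is symmetric positive semidefinite, so every eigenvalue is real and nonnegative.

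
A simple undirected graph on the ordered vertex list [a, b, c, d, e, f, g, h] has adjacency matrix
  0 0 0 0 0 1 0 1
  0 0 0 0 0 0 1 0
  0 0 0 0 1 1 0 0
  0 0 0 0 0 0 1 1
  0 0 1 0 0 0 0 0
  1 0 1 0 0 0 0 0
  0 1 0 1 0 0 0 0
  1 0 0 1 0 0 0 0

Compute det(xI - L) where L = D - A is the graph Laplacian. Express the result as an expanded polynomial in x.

Reading degrees in the order [a, b, c, d, e, f, g, h] gives [2, 1, 2, 2, 1, 2, 2, 2]; set D = diag(2, 1, 2, 2, 1, 2, 2, 2) and form L = D - A. L has integer entries, so p(x) = det(xI - L) has integer coefficients. Expanding the determinant yields x^8 - 14x^7 + 78x^6 - 220x^5 + 330x^4 - 252x^3 + 84x^2 - 8x. Since p(0) = det(-L) = 0, x divides p(x). The largest eigenvalue, 3.8478, is at most the vertex count 8.

x^8 - 14x^7 + 78x^6 - 220x^5 + 330x^4 - 252x^3 + 84x^2 - 8x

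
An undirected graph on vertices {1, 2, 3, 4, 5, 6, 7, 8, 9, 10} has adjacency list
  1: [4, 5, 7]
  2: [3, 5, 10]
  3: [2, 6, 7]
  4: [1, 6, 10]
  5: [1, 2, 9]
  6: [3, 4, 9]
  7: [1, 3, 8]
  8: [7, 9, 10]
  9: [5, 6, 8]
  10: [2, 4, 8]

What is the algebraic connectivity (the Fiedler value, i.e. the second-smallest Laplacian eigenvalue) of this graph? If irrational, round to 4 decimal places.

2

Reading degrees in the order [1, 2, 3, 4, 5, 6, 7, 8, 9, 10] gives [3, 3, 3, 3, 3, 3, 3, 3, 3, 3]; set D = diag(3, 3, 3, 3, 3, 3, 3, 3, 3, 3) and form L = D - A. The sorted Laplacian eigenvalues are [0, 2, 2, 2, 2, 2, 5, 5, 5, 5]; the algebraic connectivity is the second entry, 2. The largest eigenvalue, 5, is at most the vertex count 10.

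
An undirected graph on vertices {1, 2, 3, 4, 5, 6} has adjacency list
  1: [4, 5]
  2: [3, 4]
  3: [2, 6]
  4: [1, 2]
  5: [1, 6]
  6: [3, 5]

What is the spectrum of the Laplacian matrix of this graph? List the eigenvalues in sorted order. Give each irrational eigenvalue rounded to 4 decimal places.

[0, 1, 1, 3, 3, 4]

Each diagonal entry of L is the vertex degree and each off-diagonal entry is -1 where an edge is present, 0 otherwise; in the order [1, 2, 3, 4, 5, 6] the diagonal is [2, 2, 2, 2, 2, 2]. Since every row of L sums to 0, the all-ones vector is in the kernel and 0 is an eigenvalue. The eigenvalues sum to 12, which equals trace(L) = 2|E|.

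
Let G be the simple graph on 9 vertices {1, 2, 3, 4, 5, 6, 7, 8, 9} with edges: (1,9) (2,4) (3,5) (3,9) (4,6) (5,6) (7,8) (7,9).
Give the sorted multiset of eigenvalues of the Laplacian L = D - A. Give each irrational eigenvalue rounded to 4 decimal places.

Reading degrees in the order [1, 2, 3, 4, 5, 6, 7, 8, 9] gives [1, 1, 2, 2, 2, 2, 2, 1, 3]; set D = diag(1, 1, 2, 2, 2, 2, 2, 1, 3) and form L = D - A. The multiplicity of 0 as a Laplacian eigenvalue equals the number of connected components. The single zero eigenvalue shows the graph is connected. The largest eigenvalue, 4.3455, is at most the vertex count 9.

[0, 0.1404, 0.5362, 0.7754, 1.5803, 2.2449, 2.7784, 3.5988, 4.3455]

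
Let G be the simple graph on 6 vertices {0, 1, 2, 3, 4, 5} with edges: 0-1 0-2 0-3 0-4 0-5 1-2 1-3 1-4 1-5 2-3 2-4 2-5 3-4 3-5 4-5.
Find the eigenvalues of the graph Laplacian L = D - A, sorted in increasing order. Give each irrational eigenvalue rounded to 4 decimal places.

[0, 6, 6, 6, 6, 6]

Reading degrees in the order [0, 1, 2, 3, 4, 5] gives [5, 5, 5, 5, 5, 5]; set D = diag(5, 5, 5, 5, 5, 5) and form L = D - A. Since every row of L sums to 0, the all-ones vector is in the kernel and 0 is an eigenvalue. There is one zero in the spectrum, matching the 1 component.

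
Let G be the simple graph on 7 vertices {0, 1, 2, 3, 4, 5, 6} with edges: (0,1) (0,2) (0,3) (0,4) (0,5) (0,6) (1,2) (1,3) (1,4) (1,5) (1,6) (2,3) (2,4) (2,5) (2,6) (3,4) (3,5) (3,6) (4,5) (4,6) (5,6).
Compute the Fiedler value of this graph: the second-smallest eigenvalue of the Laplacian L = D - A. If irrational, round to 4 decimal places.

7

Reading degrees in the order [0, 1, 2, 3, 4, 5, 6] gives [6, 6, 6, 6, 6, 6, 6]; set D = diag(6, 6, 6, 6, 6, 6, 6) and form L = D - A. Computing the eigenvalues of L and sorting gives [0, 7, 7, 7, 7, 7, 7]. The Fiedler value lambda_2 = 7 is strictly positive, so the graph is connected.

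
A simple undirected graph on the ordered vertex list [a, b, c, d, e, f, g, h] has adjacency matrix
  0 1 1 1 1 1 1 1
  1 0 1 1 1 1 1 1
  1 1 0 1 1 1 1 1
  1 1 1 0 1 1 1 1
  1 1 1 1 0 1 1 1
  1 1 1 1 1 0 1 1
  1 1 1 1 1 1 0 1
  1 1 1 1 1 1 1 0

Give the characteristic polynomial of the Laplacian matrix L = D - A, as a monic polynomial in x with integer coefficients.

Each diagonal entry of L is the vertex degree and each off-diagonal entry is -1 where an edge is present, 0 otherwise; in the order [a, b, c, d, e, f, g, h] the diagonal is [7, 7, 7, 7, 7, 7, 7, 7]. Computing det(xI - L) by cofactor expansion (or equivalently via sum-over-permutations) gives x^8 - 56x^7 + 1344x^6 - 17920x^5 + 143360x^4 - 688128x^3 + 1835008x^2 - 2097152x. The coefficient of x^7 equals -trace(L) = -56, matching the sum of degrees.

x^8 - 56x^7 + 1344x^6 - 17920x^5 + 143360x^4 - 688128x^3 + 1835008x^2 - 2097152x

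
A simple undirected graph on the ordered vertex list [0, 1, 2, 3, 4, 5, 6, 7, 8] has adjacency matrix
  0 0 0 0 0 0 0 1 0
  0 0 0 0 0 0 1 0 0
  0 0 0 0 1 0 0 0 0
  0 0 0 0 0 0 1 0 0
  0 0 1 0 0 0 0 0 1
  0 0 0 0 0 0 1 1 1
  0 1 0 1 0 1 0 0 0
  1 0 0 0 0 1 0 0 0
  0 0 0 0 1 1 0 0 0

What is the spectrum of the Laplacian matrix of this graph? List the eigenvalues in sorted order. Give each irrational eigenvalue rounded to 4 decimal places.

[0, 0.2217, 0.3327, 1, 1.1923, 2.1071, 3, 3.4413, 4.7049]

Reading degrees in the order [0, 1, 2, 3, 4, 5, 6, 7, 8] gives [1, 1, 1, 1, 2, 3, 3, 2, 2]; set D = diag(1, 1, 1, 1, 2, 3, 3, 2, 2) and form L = D - A. Diagonalising L (or applying a numerical eigensolver to the 9x9 matrix) gives the spectrum above. The single zero eigenvalue shows the graph is connected. The eigenvalues sum to 16, which equals trace(L) = 2|E|.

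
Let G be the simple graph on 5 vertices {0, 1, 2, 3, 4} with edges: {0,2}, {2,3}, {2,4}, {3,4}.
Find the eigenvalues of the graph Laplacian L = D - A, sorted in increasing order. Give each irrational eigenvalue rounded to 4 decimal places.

[0, 0, 1, 3, 4]

Reading degrees in the order [0, 1, 2, 3, 4] gives [1, 0, 3, 2, 2]; set D = diag(1, 0, 3, 2, 2) and form L = D - A. Diagonalising L (or applying a numerical eigensolver to the 5x5 matrix) gives the spectrum above. The 2 zero eigenvalues correspond to the 2 connected components.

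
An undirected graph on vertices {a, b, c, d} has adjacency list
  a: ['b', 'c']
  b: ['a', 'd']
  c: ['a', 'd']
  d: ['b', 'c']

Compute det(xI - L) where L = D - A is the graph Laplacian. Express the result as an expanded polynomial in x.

x^4 - 8x^3 + 20x^2 - 16x

Reading degrees in the order [a, b, c, d] gives [2, 2, 2, 2]; set D = diag(2, 2, 2, 2) and form L = D - A. Computing det(xI - L) by cofactor expansion (or equivalently via sum-over-permutations) gives x^4 - 8x^3 + 20x^2 - 16x. The coefficient of x^3 equals -trace(L) = -8, matching the sum of degrees. The eigenvalues sum to 8, which equals trace(L) = 2|E|.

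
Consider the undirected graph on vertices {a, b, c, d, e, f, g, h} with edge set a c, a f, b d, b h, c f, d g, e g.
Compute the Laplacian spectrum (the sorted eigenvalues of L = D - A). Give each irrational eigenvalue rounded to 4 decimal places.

Reading degrees in the order [a, b, c, d, e, f, g, h] gives [2, 2, 2, 2, 1, 2, 2, 1]; set D = diag(2, 2, 2, 2, 1, 2, 2, 1) and form L = D - A. Diagonalising L (or applying a numerical eigensolver to the 8x8 matrix) gives the spectrum above. The 2 zero eigenvalues correspond to the 2 connected components. There are 2 zeros in the spectrum, matching the 2 components. The eigenvalues sum to 14, which equals trace(L) = 2|E|.

[0, 0, 0.3820, 1.3820, 2.6180, 3, 3, 3.6180]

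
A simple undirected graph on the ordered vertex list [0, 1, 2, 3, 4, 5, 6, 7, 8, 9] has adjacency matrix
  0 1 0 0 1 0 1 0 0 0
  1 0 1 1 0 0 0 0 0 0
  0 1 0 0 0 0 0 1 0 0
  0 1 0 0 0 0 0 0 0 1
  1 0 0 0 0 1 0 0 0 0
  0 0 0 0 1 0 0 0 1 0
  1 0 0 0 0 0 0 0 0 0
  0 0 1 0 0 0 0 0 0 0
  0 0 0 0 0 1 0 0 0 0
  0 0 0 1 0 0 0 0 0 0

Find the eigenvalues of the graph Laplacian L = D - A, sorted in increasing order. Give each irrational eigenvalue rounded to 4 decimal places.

[0, 0.1700, 0.3820, 0.5078, 1.3820, 1.6959, 2.6180, 2.8758, 3.6180, 4.7505]

Each diagonal entry of L is the vertex degree and each off-diagonal entry is -1 where an edge is present, 0 otherwise; in the order [0, 1, 2, 3, 4, 5, 6, 7, 8, 9] the diagonal is [3, 3, 2, 2, 2, 2, 1, 1, 1, 1]. Since every row of L sums to 0, the all-ones vector is in the kernel and 0 is an eigenvalue. There is one zero in the spectrum, matching the 1 component. By the matrix-tree theorem the graph has (1/10) * product of the nonzero eigenvalues = 1 spanning tree.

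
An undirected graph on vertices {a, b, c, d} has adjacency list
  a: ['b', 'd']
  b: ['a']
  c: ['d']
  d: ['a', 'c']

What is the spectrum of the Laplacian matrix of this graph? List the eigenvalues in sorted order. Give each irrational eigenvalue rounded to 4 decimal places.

[0, 0.5858, 2, 3.4142]

Each diagonal entry of L is the vertex degree and each off-diagonal entry is -1 where an edge is present, 0 otherwise; in the order [a, b, c, d] the diagonal is [2, 1, 1, 2]. Since every row of L sums to 0, the all-ones vector is in the kernel and 0 is an eigenvalue. The single zero eigenvalue shows the graph is connected. By the matrix-tree theorem the graph has (1/4) * product of the nonzero eigenvalues = 1 spanning tree.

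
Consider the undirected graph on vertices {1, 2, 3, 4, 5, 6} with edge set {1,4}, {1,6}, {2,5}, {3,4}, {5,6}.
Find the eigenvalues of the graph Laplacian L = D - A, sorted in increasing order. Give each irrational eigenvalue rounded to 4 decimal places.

[0, 0.2679, 1, 2, 3, 3.7321]

With the vertex order [1, 2, 3, 4, 5, 6], the degrees are [2, 1, 1, 2, 2, 2], giving D = diag(2, 1, 1, 2, 2, 2) and L = D - A. Since every row of L sums to 0, the all-ones vector is in the kernel and 0 is an eigenvalue. The largest eigenvalue, 3.7321, is at most the vertex count 6.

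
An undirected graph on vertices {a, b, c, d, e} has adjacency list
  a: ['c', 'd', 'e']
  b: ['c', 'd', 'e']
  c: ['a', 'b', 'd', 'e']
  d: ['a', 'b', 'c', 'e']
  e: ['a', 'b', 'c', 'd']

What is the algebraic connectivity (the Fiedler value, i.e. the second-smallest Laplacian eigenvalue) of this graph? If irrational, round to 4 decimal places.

3

With the vertex order [a, b, c, d, e], the degrees are [3, 3, 4, 4, 4], giving D = diag(3, 3, 4, 4, 4) and L = D - A. Computing the eigenvalues of L and sorting gives [0, 3, 5, 5, 5]. The Fiedler value lambda_2 = 3 is strictly positive, so the graph is connected.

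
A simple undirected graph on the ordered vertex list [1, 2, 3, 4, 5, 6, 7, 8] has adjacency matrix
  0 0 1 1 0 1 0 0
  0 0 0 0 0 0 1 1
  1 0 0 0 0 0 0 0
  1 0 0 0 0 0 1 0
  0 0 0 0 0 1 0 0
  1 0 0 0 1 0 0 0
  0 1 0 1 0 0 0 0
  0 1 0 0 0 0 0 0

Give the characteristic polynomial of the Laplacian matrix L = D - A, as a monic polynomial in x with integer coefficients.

Reading degrees in the order [1, 2, 3, 4, 5, 6, 7, 8] gives [3, 2, 1, 2, 1, 2, 2, 1]; set D = diag(3, 2, 1, 2, 1, 2, 2, 1) and form L = D - A. Computing det(xI - L) by cofactor expansion (or equivalently via sum-over-permutations) gives x^8 - 14x^7 + 77x^6 - 212x^5 + 308x^4 - 228x^3 + 76x^2 - 8x. Since p(0) = det(-L) = 0, x divides p(x). By the matrix-tree theorem the graph has (1/8) * product of the nonzero eigenvalues = 1 spanning tree.

x^8 - 14x^7 + 77x^6 - 212x^5 + 308x^4 - 228x^3 + 76x^2 - 8x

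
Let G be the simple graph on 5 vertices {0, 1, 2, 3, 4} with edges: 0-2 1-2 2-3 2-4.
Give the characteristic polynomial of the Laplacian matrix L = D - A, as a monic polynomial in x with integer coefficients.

Each diagonal entry of L is the vertex degree and each off-diagonal entry is -1 where an edge is present, 0 otherwise; in the order [0, 1, 2, 3, 4] the diagonal is [1, 1, 4, 1, 1]. L has integer entries, so p(x) = det(xI - L) has integer coefficients. Expanding the determinant yields x^5 - 8x^4 + 18x^3 - 16x^2 + 5x. Since p(0) = det(-L) = 0, x divides p(x). The eigenvalues sum to 8, which equals trace(L) = 2|E|. By the matrix-tree theorem the graph has (1/5) * product of the nonzero eigenvalues = 1 spanning tree.

x^5 - 8x^4 + 18x^3 - 16x^2 + 5x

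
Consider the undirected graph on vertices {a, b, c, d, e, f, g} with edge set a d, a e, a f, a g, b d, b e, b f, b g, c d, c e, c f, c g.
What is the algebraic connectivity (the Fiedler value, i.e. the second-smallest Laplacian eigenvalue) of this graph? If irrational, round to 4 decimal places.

3

Each diagonal entry of L is the vertex degree and each off-diagonal entry is -1 where an edge is present, 0 otherwise; in the order [a, b, c, d, e, f, g] the diagonal is [4, 4, 4, 3, 3, 3, 3]. The smallest Laplacian eigenvalue is always 0. The next one, lambda_2 = 3, measures how hard the graph is to disconnect: larger values mean better connectivity.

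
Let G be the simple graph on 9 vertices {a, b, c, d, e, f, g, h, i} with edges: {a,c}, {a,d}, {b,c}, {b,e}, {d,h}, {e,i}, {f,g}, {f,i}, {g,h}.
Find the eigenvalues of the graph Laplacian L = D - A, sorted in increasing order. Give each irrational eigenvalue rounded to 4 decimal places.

Reading degrees in the order [a, b, c, d, e, f, g, h, i] gives [2, 2, 2, 2, 2, 2, 2, 2, 2]; set D = diag(2, 2, 2, 2, 2, 2, 2, 2, 2) and form L = D - A. L is symmetric positive semidefinite, so every eigenvalue is real and nonnegative. By the matrix-tree theorem the graph has (1/9) * product of the nonzero eigenvalues = 9 spanning trees. There is one zero in the spectrum, matching the 1 component.

[0, 0.4679, 0.4679, 1.6527, 1.6527, 3, 3, 3.8794, 3.8794]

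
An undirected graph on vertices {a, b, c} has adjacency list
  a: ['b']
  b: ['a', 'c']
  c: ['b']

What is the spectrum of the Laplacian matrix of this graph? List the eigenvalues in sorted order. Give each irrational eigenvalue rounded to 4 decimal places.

With the vertex order [a, b, c], the degrees are [1, 2, 1], giving D = diag(1, 2, 1) and L = D - A. The multiplicity of 0 as a Laplacian eigenvalue equals the number of connected components. The single zero eigenvalue shows the graph is connected. By the matrix-tree theorem the graph has (1/3) * product of the nonzero eigenvalues = 1 spanning tree.

[0, 1, 3]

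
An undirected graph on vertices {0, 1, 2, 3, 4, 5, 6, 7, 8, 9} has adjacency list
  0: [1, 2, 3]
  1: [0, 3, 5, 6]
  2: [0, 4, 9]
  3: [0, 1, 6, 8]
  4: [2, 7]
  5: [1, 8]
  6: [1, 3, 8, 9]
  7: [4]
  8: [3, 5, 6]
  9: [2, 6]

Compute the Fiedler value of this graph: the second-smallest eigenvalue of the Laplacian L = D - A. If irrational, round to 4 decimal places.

0.3063

Reading degrees in the order [0, 1, 2, 3, 4, 5, 6, 7, 8, 9] gives [3, 4, 3, 4, 2, 2, 4, 1, 3, 2]; set D = diag(3, 4, 3, 4, 2, 2, 4, 1, 3, 2) and form L = D - A. The smallest Laplacian eigenvalue is always 0. The next one, lambda_2 = 0.3063, measures how hard the graph is to disconnect: larger values mean better connectivity. There is one zero in the spectrum, matching the 1 component.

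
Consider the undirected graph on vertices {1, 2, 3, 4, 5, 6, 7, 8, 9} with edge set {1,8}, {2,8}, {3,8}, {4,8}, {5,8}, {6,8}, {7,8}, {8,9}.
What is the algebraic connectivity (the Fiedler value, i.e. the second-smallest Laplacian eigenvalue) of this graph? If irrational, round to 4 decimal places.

With the vertex order [1, 2, 3, 4, 5, 6, 7, 8, 9], the degrees are [1, 1, 1, 1, 1, 1, 1, 8, 1], giving D = diag(1, 1, 1, 1, 1, 1, 1, 8, 1) and L = D - A. Computing the eigenvalues of L and sorting gives [0, 1, 1, 1, 1, 1, 1, 1, 9]. The Fiedler value lambda_2 = 1 is strictly positive, so the graph is connected. By the matrix-tree theorem the graph has (1/9) * product of the nonzero eigenvalues = 1 spanning tree. There is one zero in the spectrum, matching the 1 component.

1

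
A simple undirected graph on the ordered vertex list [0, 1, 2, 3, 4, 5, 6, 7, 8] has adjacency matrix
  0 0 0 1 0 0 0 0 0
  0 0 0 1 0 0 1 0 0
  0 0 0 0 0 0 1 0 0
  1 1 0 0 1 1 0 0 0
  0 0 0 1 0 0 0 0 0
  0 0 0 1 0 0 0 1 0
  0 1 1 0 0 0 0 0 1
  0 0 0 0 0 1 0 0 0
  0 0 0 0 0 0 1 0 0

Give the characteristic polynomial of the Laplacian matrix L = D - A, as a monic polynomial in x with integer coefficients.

x^9 - 16x^8 + 101x^7 - 326x^6 + 586x^5 - 598x^4 + 335x^3 - 92x^2 + 9x

Each diagonal entry of L is the vertex degree and each off-diagonal entry is -1 where an edge is present, 0 otherwise; in the order [0, 1, 2, 3, 4, 5, 6, 7, 8] the diagonal is [1, 2, 1, 4, 1, 2, 3, 1, 1]. Computing det(xI - L) by cofactor expansion (or equivalently via sum-over-permutations) gives x^9 - 16x^8 + 101x^7 - 326x^6 + 586x^5 - 598x^4 + 335x^3 - 92x^2 + 9x. The coefficient of x^8 equals -trace(L) = -16, matching the sum of degrees. The eigenvalues sum to 16, which equals trace(L) = 2|E|. The largest eigenvalue, 5.1969, is at most the vertex count 9.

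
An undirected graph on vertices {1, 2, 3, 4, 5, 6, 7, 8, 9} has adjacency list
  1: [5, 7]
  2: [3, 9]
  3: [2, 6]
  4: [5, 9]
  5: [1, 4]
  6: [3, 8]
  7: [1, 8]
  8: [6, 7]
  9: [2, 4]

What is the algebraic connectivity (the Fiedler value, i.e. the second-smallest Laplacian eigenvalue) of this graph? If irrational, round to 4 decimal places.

0.4679

With the vertex order [1, 2, 3, 4, 5, 6, 7, 8, 9], the degrees are [2, 2, 2, 2, 2, 2, 2, 2, 2], giving D = diag(2, 2, 2, 2, 2, 2, 2, 2, 2) and L = D - A. The sorted Laplacian eigenvalues are [0, 0.4679, 0.4679, 1.6527, 1.6527, 3, 3, 3.8794, 3.8794]; the algebraic connectivity is the second entry, 0.4679. The eigenvalues sum to 18, which equals trace(L) = 2|E|. The largest eigenvalue, 3.8794, is at most the vertex count 9.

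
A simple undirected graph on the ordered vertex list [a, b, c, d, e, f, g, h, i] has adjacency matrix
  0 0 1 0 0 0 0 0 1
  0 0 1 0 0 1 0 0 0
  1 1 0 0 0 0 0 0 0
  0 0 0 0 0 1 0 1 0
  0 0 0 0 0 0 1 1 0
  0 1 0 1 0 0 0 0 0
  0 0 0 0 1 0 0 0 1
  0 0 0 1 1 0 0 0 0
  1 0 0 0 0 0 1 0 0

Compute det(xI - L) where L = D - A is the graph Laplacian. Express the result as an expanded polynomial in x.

Reading degrees in the order [a, b, c, d, e, f, g, h, i] gives [2, 2, 2, 2, 2, 2, 2, 2, 2]; set D = diag(2, 2, 2, 2, 2, 2, 2, 2, 2) and form L = D - A. L has integer entries, so p(x) = det(xI - L) has integer coefficients. Expanding the determinant yields x^9 - 18x^8 + 135x^7 - 546x^6 + 1287x^5 - 1782x^4 + 1386x^3 - 540x^2 + 81x. Since p(0) = det(-L) = 0, x divides p(x). By the matrix-tree theorem the graph has (1/9) * product of the nonzero eigenvalues = 9 spanning trees.

x^9 - 18x^8 + 135x^7 - 546x^6 + 1287x^5 - 1782x^4 + 1386x^3 - 540x^2 + 81x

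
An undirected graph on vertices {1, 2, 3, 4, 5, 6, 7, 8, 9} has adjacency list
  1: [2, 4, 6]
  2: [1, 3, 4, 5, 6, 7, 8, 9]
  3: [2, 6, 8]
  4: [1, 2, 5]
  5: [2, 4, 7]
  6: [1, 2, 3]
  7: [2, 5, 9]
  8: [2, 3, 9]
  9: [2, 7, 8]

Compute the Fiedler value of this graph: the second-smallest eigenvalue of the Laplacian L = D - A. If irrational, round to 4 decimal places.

With the vertex order [1, 2, 3, 4, 5, 6, 7, 8, 9], the degrees are [3, 8, 3, 3, 3, 3, 3, 3, 3], giving D = diag(3, 8, 3, 3, 3, 3, 3, 3, 3) and L = D - A. The smallest Laplacian eigenvalue is always 0. The next one, lambda_2 = 1.5858, measures how hard the graph is to disconnect: larger values mean better connectivity. There is one zero in the spectrum, matching the 1 component.

1.5858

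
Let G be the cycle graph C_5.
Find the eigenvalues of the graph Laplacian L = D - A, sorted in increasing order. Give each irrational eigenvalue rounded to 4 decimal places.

[0, 1.3820, 1.3820, 3.6180, 3.6180]

The graph has 5 vertices and degree multiset [2, 2, 2, 2, 2]; D is the diagonal matrix of degrees and L = D - A. Diagonalising L (or applying a numerical eigensolver to the 5x5 matrix) gives the spectrum above. The single zero eigenvalue shows the graph is connected.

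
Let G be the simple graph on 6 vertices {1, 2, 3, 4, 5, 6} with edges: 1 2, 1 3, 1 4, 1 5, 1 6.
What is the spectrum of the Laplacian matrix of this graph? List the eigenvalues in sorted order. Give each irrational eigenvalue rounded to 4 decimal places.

With the vertex order [1, 2, 3, 4, 5, 6], the degrees are [5, 1, 1, 1, 1, 1], giving D = diag(5, 1, 1, 1, 1, 1) and L = D - A. The multiplicity of 0 as a Laplacian eigenvalue equals the number of connected components. The eigenvalues sum to 10, which equals trace(L) = 2|E|.

[0, 1, 1, 1, 1, 6]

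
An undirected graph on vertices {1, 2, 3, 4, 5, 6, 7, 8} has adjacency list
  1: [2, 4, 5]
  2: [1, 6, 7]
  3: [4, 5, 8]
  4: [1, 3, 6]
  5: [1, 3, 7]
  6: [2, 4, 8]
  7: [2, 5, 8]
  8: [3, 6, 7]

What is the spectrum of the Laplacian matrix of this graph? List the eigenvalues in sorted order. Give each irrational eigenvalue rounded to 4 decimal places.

With the vertex order [1, 2, 3, 4, 5, 6, 7, 8], the degrees are [3, 3, 3, 3, 3, 3, 3, 3], giving D = diag(3, 3, 3, 3, 3, 3, 3, 3) and L = D - A. The multiplicity of 0 as a Laplacian eigenvalue equals the number of connected components. The single zero eigenvalue shows the graph is connected. The largest eigenvalue, 6, is at most the vertex count 8.

[0, 2, 2, 2, 4, 4, 4, 6]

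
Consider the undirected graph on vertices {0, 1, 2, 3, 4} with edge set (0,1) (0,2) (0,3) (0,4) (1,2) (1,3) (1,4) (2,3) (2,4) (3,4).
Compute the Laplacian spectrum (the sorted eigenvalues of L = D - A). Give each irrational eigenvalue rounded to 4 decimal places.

With the vertex order [0, 1, 2, 3, 4], the degrees are [4, 4, 4, 4, 4], giving D = diag(4, 4, 4, 4, 4) and L = D - A. Since every row of L sums to 0, the all-ones vector is in the kernel and 0 is an eigenvalue.

[0, 5, 5, 5, 5]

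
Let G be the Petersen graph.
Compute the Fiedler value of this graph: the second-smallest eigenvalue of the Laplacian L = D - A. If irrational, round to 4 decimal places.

2

The graph has 10 vertices and degree multiset [3, 3, 3, 3, 3, 3, 3, 3, 3, 3]; D is the diagonal matrix of degrees and L = D - A. The smallest Laplacian eigenvalue is always 0. The next one, lambda_2 = 2, measures how hard the graph is to disconnect: larger values mean better connectivity. The eigenvalues sum to 30, which equals trace(L) = 2|E|. There is one zero in the spectrum, matching the 1 component.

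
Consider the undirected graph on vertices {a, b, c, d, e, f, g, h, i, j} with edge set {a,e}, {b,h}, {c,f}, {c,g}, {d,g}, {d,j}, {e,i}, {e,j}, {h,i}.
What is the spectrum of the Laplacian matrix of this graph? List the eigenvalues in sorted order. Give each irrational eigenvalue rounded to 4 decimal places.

[0, 0.1172, 0.3820, 0.7586, 1.3820, 1.6674, 2.6180, 3.0846, 3.6180, 4.3721]

Reading degrees in the order [a, b, c, d, e, f, g, h, i, j] gives [1, 1, 2, 2, 3, 1, 2, 2, 2, 2]; set D = diag(1, 1, 2, 2, 3, 1, 2, 2, 2, 2) and form L = D - A. The multiplicity of 0 as a Laplacian eigenvalue equals the number of connected components. The eigenvalues sum to 18, which equals trace(L) = 2|E|. By the matrix-tree theorem the graph has (1/10) * product of the nonzero eigenvalues = 1 spanning tree.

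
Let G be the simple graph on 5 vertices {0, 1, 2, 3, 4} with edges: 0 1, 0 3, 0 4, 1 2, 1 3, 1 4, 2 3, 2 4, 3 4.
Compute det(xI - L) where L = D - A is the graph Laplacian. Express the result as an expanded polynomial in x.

Each diagonal entry of L is the vertex degree and each off-diagonal entry is -1 where an edge is present, 0 otherwise; in the order [0, 1, 2, 3, 4] the diagonal is [3, 4, 3, 4, 4]. L has integer entries, so p(x) = det(xI - L) has integer coefficients. Expanding the determinant yields x^5 - 18x^4 + 120x^3 - 350x^2 + 375x. The constant term is 0 because L is singular (the all-ones vector lies in its kernel). The largest eigenvalue, 5, is at most the vertex count 5. There is one zero in the spectrum, matching the 1 component.

x^5 - 18x^4 + 120x^3 - 350x^2 + 375x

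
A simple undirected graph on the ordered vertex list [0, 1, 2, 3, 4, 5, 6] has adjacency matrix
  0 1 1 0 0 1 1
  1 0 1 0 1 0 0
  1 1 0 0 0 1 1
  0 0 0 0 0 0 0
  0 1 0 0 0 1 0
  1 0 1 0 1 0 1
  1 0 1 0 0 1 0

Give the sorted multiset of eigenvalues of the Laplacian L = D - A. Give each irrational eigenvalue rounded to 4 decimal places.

With the vertex order [0, 1, 2, 3, 4, 5, 6], the degrees are [4, 3, 4, 0, 2, 4, 3], giving D = diag(4, 3, 4, 0, 2, 4, 3) and L = D - A. Diagonalising L (or applying a numerical eigensolver to the 7x7 matrix) gives the spectrum above. The 2 zero eigenvalues correspond to the 2 connected components. The largest eigenvalue, 5.6751, is at most the vertex count 7. The eigenvalues sum to 20, which equals trace(L) = 2|E|.

[0, 0, 1.7857, 3, 4.5392, 5, 5.6751]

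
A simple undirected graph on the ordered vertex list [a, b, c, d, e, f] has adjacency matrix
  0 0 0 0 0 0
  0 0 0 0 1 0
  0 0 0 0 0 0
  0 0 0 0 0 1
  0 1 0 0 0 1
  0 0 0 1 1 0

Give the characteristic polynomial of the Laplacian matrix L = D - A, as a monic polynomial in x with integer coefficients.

Each diagonal entry of L is the vertex degree and each off-diagonal entry is -1 where an edge is present, 0 otherwise; in the order [a, b, c, d, e, f] the diagonal is [0, 1, 0, 1, 2, 2]. Computing det(xI - L) by cofactor expansion (or equivalently via sum-over-permutations) gives x^6 - 6x^5 + 10x^4 - 4x^3. Since p(0) = det(-L) = 0, x divides p(x).

x^6 - 6x^5 + 10x^4 - 4x^3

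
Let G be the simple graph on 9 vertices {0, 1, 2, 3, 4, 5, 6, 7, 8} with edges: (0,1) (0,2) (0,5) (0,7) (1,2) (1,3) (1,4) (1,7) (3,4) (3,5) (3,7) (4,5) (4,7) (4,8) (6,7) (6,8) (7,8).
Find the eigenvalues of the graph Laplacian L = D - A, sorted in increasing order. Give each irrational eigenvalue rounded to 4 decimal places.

Each diagonal entry of L is the vertex degree and each off-diagonal entry is -1 where an edge is present, 0 otherwise; in the order [0, 1, 2, 3, 4, 5, 6, 7, 8] the diagonal is [4, 5, 2, 4, 5, 3, 2, 6, 3]. Diagonalising L (or applying a numerical eigensolver to the 9x9 matrix) gives the spectrum above.

[0, 1.1468, 1.8805, 3.2728, 3.7828, 4.2831, 5.7115, 6.6114, 7.3110]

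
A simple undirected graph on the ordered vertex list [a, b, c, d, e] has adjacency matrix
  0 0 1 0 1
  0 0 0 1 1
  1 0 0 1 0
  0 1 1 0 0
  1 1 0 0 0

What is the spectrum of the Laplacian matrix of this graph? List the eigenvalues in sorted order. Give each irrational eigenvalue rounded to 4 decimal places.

[0, 1.3820, 1.3820, 3.6180, 3.6180]

Reading degrees in the order [a, b, c, d, e] gives [2, 2, 2, 2, 2]; set D = diag(2, 2, 2, 2, 2) and form L = D - A. Diagonalising L (or applying a numerical eigensolver to the 5x5 matrix) gives the spectrum above. By the matrix-tree theorem the graph has (1/5) * product of the nonzero eigenvalues = 5 spanning trees. The eigenvalues sum to 10, which equals trace(L) = 2|E|.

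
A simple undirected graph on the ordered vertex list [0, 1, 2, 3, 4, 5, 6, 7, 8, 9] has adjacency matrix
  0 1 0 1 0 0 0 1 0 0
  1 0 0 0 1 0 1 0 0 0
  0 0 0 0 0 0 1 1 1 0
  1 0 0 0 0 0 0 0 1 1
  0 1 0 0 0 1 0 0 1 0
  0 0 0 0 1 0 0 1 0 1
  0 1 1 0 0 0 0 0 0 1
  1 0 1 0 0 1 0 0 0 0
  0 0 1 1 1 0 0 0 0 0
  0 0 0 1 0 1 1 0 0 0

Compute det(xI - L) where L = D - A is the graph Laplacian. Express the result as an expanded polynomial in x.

Each diagonal entry of L is the vertex degree and each off-diagonal entry is -1 where an edge is present, 0 otherwise; in the order [0, 1, 2, 3, 4, 5, 6, 7, 8, 9] the diagonal is [3, 3, 3, 3, 3, 3, 3, 3, 3, 3]. L has integer entries, so p(x) = det(xI - L) has integer coefficients. Expanding the determinant yields x^10 - 30x^9 + 390x^8 - 2880x^7 + 13305x^6 - 39882x^5 + 77640x^4 - 94800x^3 + 66000x^2 - 20000x. Since p(0) = det(-L) = 0, x divides p(x). By the matrix-tree theorem the graph has (1/10) * product of the nonzero eigenvalues = 2000 spanning trees.

x^10 - 30x^9 + 390x^8 - 2880x^7 + 13305x^6 - 39882x^5 + 77640x^4 - 94800x^3 + 66000x^2 - 20000x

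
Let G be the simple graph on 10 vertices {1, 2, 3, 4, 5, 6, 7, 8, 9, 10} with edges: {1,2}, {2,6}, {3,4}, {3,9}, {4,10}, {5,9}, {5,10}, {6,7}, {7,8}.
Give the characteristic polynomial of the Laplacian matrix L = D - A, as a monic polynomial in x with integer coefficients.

With the vertex order [1, 2, 3, 4, 5, 6, 7, 8, 9, 10], the degrees are [1, 2, 2, 2, 2, 2, 2, 1, 2, 2], giving D = diag(1, 2, 2, 2, 2, 2, 2, 1, 2, 2) and L = D - A. L has integer entries, so p(x) = det(xI - L) has integer coefficients. Expanding the determinant yields x^10 - 18x^9 + 136x^8 - 560x^7 + 1365x^6 - 2000x^5 + 1700x^4 - 750x^3 + 125x^2. Since p(0) = det(-L) = 0, x divides p(x). The largest eigenvalue, 3.6180, is at most the vertex count 10.

x^10 - 18x^9 + 136x^8 - 560x^7 + 1365x^6 - 2000x^5 + 1700x^4 - 750x^3 + 125x^2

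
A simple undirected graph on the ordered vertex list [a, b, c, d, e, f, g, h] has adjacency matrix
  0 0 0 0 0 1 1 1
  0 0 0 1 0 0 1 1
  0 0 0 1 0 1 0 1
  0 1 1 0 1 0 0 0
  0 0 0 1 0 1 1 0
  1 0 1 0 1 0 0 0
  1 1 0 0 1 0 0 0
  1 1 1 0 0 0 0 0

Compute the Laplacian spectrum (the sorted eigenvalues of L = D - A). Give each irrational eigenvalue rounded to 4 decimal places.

With the vertex order [a, b, c, d, e, f, g, h], the degrees are [3, 3, 3, 3, 3, 3, 3, 3], giving D = diag(3, 3, 3, 3, 3, 3, 3, 3) and L = D - A. The multiplicity of 0 as a Laplacian eigenvalue equals the number of connected components.

[0, 2, 2, 2, 4, 4, 4, 6]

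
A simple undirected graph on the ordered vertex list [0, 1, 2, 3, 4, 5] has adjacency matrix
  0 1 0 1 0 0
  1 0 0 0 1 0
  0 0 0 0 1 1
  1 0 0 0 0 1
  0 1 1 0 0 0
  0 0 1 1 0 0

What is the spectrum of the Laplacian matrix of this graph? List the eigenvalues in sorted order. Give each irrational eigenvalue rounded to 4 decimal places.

[0, 1, 1, 3, 3, 4]

Reading degrees in the order [0, 1, 2, 3, 4, 5] gives [2, 2, 2, 2, 2, 2]; set D = diag(2, 2, 2, 2, 2, 2) and form L = D - A. The multiplicity of 0 as a Laplacian eigenvalue equals the number of connected components.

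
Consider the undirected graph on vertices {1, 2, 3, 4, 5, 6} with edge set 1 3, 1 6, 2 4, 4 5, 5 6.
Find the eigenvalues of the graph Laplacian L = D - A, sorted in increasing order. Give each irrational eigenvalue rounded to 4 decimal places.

With the vertex order [1, 2, 3, 4, 5, 6], the degrees are [2, 1, 1, 2, 2, 2], giving D = diag(2, 1, 1, 2, 2, 2) and L = D - A. Diagonalising L (or applying a numerical eigensolver to the 6x6 matrix) gives the spectrum above. The eigenvalues sum to 10, which equals trace(L) = 2|E|.

[0, 0.2679, 1, 2, 3, 3.7321]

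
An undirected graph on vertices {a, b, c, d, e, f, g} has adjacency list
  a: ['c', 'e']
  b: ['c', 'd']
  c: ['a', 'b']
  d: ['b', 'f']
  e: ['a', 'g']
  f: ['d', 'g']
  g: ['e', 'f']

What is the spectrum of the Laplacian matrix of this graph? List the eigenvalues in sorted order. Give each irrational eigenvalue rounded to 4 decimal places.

[0, 0.7530, 0.7530, 2.4450, 2.4450, 3.8019, 3.8019]

Reading degrees in the order [a, b, c, d, e, f, g] gives [2, 2, 2, 2, 2, 2, 2]; set D = diag(2, 2, 2, 2, 2, 2, 2) and form L = D - A. Since every row of L sums to 0, the all-ones vector is in the kernel and 0 is an eigenvalue. By the matrix-tree theorem the graph has (1/7) * product of the nonzero eigenvalues = 7 spanning trees.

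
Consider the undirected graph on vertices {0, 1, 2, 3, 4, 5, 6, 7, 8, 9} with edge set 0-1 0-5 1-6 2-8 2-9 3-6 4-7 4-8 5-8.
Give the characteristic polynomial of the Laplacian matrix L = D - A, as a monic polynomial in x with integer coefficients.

With the vertex order [0, 1, 2, 3, 4, 5, 6, 7, 8, 9], the degrees are [2, 2, 2, 1, 2, 2, 2, 1, 3, 1], giving D = diag(2, 2, 2, 1, 2, 2, 2, 1, 3, 1) and L = D - A. Computing det(xI - L) by cofactor expansion (or equivalently via sum-over-permutations) gives x^10 - 18x^9 + 135x^8 - 548x^7 + 1308x^6 - 1866x^5 + 1547x^4 - 692x^3 + 145x^2 - 10x. Since p(0) = det(-L) = 0, x divides p(x). By the matrix-tree theorem the graph has (1/10) * product of the nonzero eigenvalues = 1 spanning tree. There is one zero in the spectrum, matching the 1 component.

x^10 - 18x^9 + 135x^8 - 548x^7 + 1308x^6 - 1866x^5 + 1547x^4 - 692x^3 + 145x^2 - 10x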